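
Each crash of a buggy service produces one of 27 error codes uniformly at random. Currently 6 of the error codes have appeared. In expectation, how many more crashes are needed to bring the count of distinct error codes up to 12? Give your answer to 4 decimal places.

8.8325

The wait to go from k to k+1 distinct error codes is geometric with mean 27/(27-k).
Sum over k = 6,...,11: E = 27/21 + 27/20 + 27/19 + 27/18 + 27/17 + 27/16 = 8.83250.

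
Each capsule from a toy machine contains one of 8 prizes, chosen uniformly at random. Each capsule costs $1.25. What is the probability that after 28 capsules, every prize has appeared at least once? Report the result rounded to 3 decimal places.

0.819

Let A_i be the event that prize i is missing after 28 capsules. By inclusion–exclusion on the A_i,
P(all seen) = Σ_{j=0}^{8} (-1)^j C(8,j)((8-j)/8)^28
= 1.0000 - 0.1902 + 0.0089 - 0.0001 + 0.0000 - 0.0000 + 0.0000 - 0.0000 + 0.0000
= 0.8185.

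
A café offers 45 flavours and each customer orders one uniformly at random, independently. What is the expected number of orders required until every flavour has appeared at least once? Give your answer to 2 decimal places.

197.77

The wait to go from k to k+1 distinct flavours is geometric with mean 45/(45-k).
E[T] = 45/45 + 45/44 + 45/43 + ... + 45/2 + 45/1 = 45·H_{45}.
H_{45} = 4.395, so E[T] = 197.773.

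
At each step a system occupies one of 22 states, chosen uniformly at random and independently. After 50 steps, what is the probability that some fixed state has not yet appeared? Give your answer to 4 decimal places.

0.0977

Each step misses the fixed state with probability (22-1)/22 = 21/22, independently.
P(still missing after 50) = (21/22)^50 = 0.09769.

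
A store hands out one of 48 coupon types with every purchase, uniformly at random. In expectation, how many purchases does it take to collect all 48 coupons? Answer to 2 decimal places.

Split into phases: going from k distinct to k+1 distinct takes on average 48/(48-k) purchases.
E[T] = 48/48 + 48/47 + 48/46 + ... + 48/2 + 48/1 = 48·H_{48}.
H_{48} = 4.459, so E[T] = 214.022.

214.02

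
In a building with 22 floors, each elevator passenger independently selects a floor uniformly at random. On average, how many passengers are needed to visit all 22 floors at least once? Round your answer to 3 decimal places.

Split into phases: going from k distinct to k+1 distinct takes on average 22/(22-k) passengers.
E[T] = 22/22 + 22/21 + 22/20 + ... + 22/2 + 22/1 = 22·H_{22}.
H_{22} = 3.6908, so E[T] = 81.1979.

81.198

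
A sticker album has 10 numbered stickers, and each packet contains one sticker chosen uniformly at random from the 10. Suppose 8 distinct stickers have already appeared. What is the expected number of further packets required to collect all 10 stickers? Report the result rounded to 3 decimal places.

From k distinct to k+1 distinct takes on average 10/(10-k) packets.
Sum over k = 8,...,9: E = 10/2 + 10/1 = 15.0000.

15.000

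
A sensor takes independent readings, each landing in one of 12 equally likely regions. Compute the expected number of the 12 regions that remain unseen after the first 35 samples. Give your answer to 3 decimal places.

For each region, P(unseen after 35) = (11/12)^35 = 0.0476.
By linearity of expectation, E[unseen] = 12·(11/12)^35 = 0.5709.

0.571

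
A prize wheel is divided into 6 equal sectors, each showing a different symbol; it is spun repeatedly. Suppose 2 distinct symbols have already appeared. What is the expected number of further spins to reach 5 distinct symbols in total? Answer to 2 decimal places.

6.50

From k distinct to k+1 distinct takes on average 6/(6-k) spins.
Sum over k = 2,...,4: E = 6/4 + 6/3 + 6/2 = 6.500.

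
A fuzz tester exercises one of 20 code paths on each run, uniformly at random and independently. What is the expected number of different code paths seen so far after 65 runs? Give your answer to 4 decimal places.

19.2870

For each code path, P(seen in 65 runs) = 1 - (19/20)^65 = 0.96435.
By linearity of expectation, E[distinct seen] = 20·(1 - (19/20)^65) = 19.28704.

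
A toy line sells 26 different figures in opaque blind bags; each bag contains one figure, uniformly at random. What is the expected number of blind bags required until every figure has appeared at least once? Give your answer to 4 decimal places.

Split into phases: going from k distinct to k+1 distinct takes on average 26/(26-k) blind bags.
E[T] = 26/26 + 26/25 + 26/24 + ... + 26/2 + 26/1 = 26·H_{26}.
H_{26} = 3.85442, so E[T] = 100.21491.

100.2149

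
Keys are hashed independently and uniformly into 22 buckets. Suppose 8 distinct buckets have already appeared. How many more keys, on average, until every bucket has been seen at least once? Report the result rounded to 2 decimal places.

71.53

From k distinct to k+1 distinct takes on average 22/(22-k) keys.
Sum over k = 8,...,21: E = 22/14 + 22/13 + 22/12 + ... + 22/2 + 22/1 = 71.534.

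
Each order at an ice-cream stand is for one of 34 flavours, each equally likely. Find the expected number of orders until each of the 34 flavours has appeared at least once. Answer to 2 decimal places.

Split into phases: going from k distinct to k+1 distinct takes on average 34/(34-k) orders.
E[T] = 34/34 + 34/33 + 34/32 + ... + 34/2 + 34/1 = 34·H_{34}.
H_{34} = 4.118, so E[T] = 140.019.

140.02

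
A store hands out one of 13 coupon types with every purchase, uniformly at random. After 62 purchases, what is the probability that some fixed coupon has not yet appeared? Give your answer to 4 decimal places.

0.0070

On each purchase the fixed coupon fails to appear with probability 12/13.
P(still missing after 62) = (12/13)^62 = 0.00699.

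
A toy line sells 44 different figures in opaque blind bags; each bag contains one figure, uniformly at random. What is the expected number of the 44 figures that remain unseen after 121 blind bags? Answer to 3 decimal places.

For each figure, P(unseen after 121) = (43/44)^121 = 0.0619.
By linearity of expectation, E[unseen] = 44·(43/44)^121 = 2.7250.

2.725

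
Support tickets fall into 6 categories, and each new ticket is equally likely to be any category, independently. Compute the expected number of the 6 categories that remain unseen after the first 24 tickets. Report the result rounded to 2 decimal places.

0.08

For each category, P(unseen after 24) = (5/6)^24 = 0.013.
By linearity of expectation, E[unseen] = 6·(5/6)^24 = 0.075.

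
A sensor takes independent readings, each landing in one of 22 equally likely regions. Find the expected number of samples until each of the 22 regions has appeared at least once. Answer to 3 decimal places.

After k distinct regions have appeared, the next sample gives a new one with probability (22-k)/22, so the expected wait for the (k+1)-th is 22/(22-k).
E[T] = 22/22 + 22/21 + 22/20 + ... + 22/2 + 22/1 = 22·H_{22}.
H_{22} = 3.6908, so E[T] = 81.1979.

81.198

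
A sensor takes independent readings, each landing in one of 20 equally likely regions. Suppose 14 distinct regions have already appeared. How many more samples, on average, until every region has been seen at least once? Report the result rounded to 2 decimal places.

49.00

The wait to go from k to k+1 distinct regions is geometric with mean 20/(20-k).
Sum over k = 14,...,19: E = 20/6 + 20/5 + 20/4 + 20/3 + 20/2 + 20/1 = 49.000.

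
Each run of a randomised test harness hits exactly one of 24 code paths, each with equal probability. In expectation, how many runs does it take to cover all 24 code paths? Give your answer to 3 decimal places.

90.623

The wait to go from k to k+1 distinct code paths is geometric with mean 24/(24-k).
E[T] = 24/24 + 24/23 + 24/22 + ... + 24/2 + 24/1 = 24·H_{24}.
H_{24} = 3.7760, so E[T] = 90.6230.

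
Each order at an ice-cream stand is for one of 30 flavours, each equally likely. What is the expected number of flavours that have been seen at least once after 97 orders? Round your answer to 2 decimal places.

28.88

For each flavour, P(seen in 97 orders) = 1 - (29/30)^97 = 0.963.
By linearity of expectation, E[distinct seen] = 30·(1 - (29/30)^97) = 28.881.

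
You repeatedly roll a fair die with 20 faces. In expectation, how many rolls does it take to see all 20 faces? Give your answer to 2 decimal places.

The wait to go from k to k+1 distinct faces is geometric with mean 20/(20-k).
E[T] = 20/20 + 20/19 + 20/18 + ... + 20/2 + 20/1 = 20·H_{20}.
H_{20} = 3.598, so E[T] = 71.955.

71.95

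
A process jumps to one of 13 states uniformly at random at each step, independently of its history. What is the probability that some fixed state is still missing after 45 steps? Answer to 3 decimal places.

0.027

Each step misses the fixed state with probability (13-1)/13 = 12/13, independently.
P(still missing after 45) = (12/13)^45 = 0.0273.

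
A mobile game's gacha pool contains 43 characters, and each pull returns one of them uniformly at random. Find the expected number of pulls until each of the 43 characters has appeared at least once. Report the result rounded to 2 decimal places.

The wait to go from k to k+1 distinct characters is geometric with mean 43/(43-k).
E[T] = 43/43 + 43/42 + 43/41 + ... + 43/2 + 43/1 = 43·H_{43}.
H_{43} = 4.350, so E[T] = 187.050.

187.05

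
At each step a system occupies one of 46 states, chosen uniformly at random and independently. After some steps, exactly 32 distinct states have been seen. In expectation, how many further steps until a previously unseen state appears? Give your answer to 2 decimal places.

3.29

Each step yields a new state with probability (46-32)/46 = 14/46, so the wait is geometric with mean 46/14.
E = 46/14 = 3.286.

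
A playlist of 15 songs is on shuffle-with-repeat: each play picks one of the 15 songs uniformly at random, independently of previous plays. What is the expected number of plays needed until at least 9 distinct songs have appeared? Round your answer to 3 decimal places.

13.023

With k distinct songs already seen, the next new one arrives after an expected 15/(15-k) plays.
Sum over k = 0,...,8: E = 15/15 + 15/14 + 15/13 + ... + 15/8 + 15/7 = 13.0234.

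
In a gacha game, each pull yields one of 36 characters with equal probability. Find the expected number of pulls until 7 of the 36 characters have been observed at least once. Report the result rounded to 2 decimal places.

With k distinct characters already seen, the next new one arrives after an expected 36/(36-k) pulls.
Sum over k = 0,...,6: E = 36/36 + 36/35 + 36/34 + ... + 36/31 + 36/30 = 7.665.

7.66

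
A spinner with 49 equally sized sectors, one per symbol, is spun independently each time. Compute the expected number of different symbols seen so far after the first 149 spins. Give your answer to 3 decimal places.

For each symbol, P(seen in 149 spins) = 1 - (48/49)^149 = 0.9537.
By linearity of expectation, E[distinct seen] = 49·(1 - (48/49)^149) = 46.7305.

46.731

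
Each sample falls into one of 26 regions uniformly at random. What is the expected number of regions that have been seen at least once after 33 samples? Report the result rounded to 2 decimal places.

18.87

For each region, P(seen in 33 samples) = 1 - (25/26)^33 = 0.726.
By linearity of expectation, E[distinct seen] = 26·(1 - (25/26)^33) = 18.874.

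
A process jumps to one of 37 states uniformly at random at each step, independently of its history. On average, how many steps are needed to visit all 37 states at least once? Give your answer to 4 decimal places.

155.4587

After k distinct states have appeared, the next step gives a new one with probability (37-k)/37, so the expected wait for the (k+1)-th is 37/(37-k).
E[T] = 37/37 + 37/36 + 37/35 + ... + 37/2 + 37/1 = 37·H_{37}.
H_{37} = 4.20159, so E[T] = 155.45869.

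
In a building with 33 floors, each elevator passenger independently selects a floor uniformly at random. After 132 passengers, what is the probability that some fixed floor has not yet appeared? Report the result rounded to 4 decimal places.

0.0172

Each passenger misses the fixed floor with probability (33-1)/33 = 32/33, independently.
P(still missing after 132) = (32/33)^132 = 0.01722.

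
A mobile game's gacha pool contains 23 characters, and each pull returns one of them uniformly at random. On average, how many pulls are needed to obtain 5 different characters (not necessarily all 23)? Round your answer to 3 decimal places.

5.501

With k distinct characters already seen, the next new one arrives after an expected 23/(23-k) pulls.
Sum over k = 0,...,4: E = 23/23 + 23/22 + 23/21 + 23/20 + 23/19 = 5.5012.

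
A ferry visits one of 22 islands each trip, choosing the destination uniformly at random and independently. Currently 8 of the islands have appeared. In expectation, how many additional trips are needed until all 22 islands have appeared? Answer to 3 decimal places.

The wait to go from k to k+1 distinct islands is geometric with mean 22/(22-k).
Sum over k = 8,...,21: E = 22/14 + 22/13 + 22/12 + ... + 22/2 + 22/1 = 71.5344.

71.534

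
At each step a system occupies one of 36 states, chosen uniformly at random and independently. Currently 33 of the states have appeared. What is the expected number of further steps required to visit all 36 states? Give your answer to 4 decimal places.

66.0000

From k distinct to k+1 distinct takes on average 36/(36-k) steps.
Sum over k = 33,...,35: E = 36/3 + 36/2 + 36/1 = 66.00000.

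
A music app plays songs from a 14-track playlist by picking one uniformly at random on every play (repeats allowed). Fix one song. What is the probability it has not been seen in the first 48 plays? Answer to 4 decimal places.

0.0285

Each play misses the fixed song with probability (14-1)/14 = 13/14, independently.
P(still missing after 48) = (13/14)^48 = 0.02852.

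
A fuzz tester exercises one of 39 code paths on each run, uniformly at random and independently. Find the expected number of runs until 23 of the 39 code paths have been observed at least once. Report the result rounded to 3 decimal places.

Going from k to k+1 distinct takes a geometric number of runs with mean 39/(39-k).
Sum over k = 0,...,22: E = 39/39 + 39/38 + 39/37 + ... + 39/18 + 39/17 = 34.0397.

34.040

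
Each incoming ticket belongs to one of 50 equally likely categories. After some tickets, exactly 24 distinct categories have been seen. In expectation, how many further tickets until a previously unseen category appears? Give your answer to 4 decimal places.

1.9231

Each ticket yields a new category with probability (50-24)/50 = 26/50, so the wait is geometric with mean 50/26.
E = 50/26 = 1.92308.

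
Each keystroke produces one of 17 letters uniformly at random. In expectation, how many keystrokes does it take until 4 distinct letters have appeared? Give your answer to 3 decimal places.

4.410

With k distinct letters already seen, the next new one arrives after an expected 17/(17-k) keystrokes.
Sum over k = 0,...,3: E = 17/17 + 17/16 + 17/15 + 17/14 = 4.4101.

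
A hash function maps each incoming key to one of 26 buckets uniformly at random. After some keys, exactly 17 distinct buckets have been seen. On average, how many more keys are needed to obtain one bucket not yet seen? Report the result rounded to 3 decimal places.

2.889

Each key yields a new bucket with probability (26-17)/26 = 9/26, so the wait is geometric with mean 26/9.
E = 26/9 = 2.8889.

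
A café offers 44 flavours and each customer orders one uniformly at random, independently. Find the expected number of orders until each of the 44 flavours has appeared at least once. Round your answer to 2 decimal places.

After k distinct flavours have appeared, the next order gives a new one with probability (44-k)/44, so the expected wait for the (k+1)-th is 44/(44-k).
E[T] = 44/44 + 44/43 + 44/42 + ... + 44/2 + 44/1 = 44·H_{44}.
H_{44} = 4.373, so E[T] = 192.400.

192.40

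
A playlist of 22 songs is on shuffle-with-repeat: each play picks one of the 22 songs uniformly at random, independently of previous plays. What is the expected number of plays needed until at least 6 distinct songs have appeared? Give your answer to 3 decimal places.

6.822

With k distinct songs already seen, the next new one arrives after an expected 22/(22-k) plays.
Sum over k = 0,...,5: E = 22/22 + 22/21 + 22/20 + 22/19 + 22/18 + 22/17 = 6.8219.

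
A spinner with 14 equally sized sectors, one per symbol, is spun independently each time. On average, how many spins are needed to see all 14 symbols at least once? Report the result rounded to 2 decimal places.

45.52

After k distinct symbols have appeared, the next spin gives a new one with probability (14-k)/14, so the expected wait for the (k+1)-th is 14/(14-k).
E[T] = 14/14 + 14/13 + 14/12 + ... + 14/2 + 14/1 = 14·H_{14}.
H_{14} = 3.252, so E[T] = 45.522.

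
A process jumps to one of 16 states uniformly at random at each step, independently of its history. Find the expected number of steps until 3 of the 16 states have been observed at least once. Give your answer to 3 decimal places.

3.210

Going from k to k+1 distinct takes a geometric number of steps with mean 16/(16-k).
Sum over k = 0,...,2: E = 16/16 + 16/15 + 16/14 = 3.2095.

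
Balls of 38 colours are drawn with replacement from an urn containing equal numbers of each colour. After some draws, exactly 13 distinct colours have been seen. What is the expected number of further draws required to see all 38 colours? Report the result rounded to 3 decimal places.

From k distinct to k+1 distinct takes on average 38/(38-k) draws.
Sum over k = 13,...,37: E = 38/25 + 38/24 + 38/23 + ... + 38/2 + 38/1 = 145.0064.

145.006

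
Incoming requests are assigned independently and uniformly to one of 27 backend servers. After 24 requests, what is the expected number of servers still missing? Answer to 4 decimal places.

10.9142

For each server, P(unseen after 24) = (26/27)^24 = 0.40423.
By linearity of expectation, E[unseen] = 27·(26/27)^24 = 10.91425.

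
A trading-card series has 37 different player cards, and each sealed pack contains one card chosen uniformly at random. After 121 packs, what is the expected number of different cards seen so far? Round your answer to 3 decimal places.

35.656

For each card, P(seen in 121 packs) = 1 - (36/37)^121 = 0.9637.
By linearity of expectation, E[distinct seen] = 37·(1 - (36/37)^121) = 35.6560.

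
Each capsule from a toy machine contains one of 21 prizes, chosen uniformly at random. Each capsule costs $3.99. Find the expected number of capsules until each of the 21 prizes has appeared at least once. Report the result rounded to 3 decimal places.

76.553

After k distinct prizes have appeared, the next capsule gives a new one with probability (21-k)/21, so the expected wait for the (k+1)-th is 21/(21-k).
E[T] = 21/21 + 21/20 + 21/19 + ... + 21/2 + 21/1 = 21·H_{21}.
H_{21} = 3.6454, so E[T] = 76.5525.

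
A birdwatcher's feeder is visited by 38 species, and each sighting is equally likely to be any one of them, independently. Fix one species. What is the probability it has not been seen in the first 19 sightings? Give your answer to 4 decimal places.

0.6025

Each sighting misses the fixed species with probability (38-1)/38 = 37/38, independently.
P(still missing after 19) = (37/38)^19 = 0.60248.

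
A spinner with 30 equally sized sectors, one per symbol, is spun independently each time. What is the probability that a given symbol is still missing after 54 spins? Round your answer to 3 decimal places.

On each spin the fixed symbol fails to appear with probability 29/30.
P(still missing after 54) = (29/30)^54 = 0.1603.

0.160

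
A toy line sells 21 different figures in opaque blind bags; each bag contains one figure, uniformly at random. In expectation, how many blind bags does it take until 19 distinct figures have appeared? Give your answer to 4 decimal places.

Going from k to k+1 distinct takes a geometric number of blind bags with mean 21/(21-k).
Sum over k = 0,...,18: E = 21/21 + 21/20 + 21/19 + ... + 21/4 + 21/3 = 45.05253.

45.0525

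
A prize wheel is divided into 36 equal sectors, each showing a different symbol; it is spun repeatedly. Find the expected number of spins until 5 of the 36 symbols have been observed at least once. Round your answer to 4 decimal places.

Going from k to k+1 distinct takes a geometric number of spins with mean 36/(36-k).
Sum over k = 0,...,4: E = 36/36 + 36/35 + 36/34 + 36/33 + 36/32 = 5.30330.

5.3033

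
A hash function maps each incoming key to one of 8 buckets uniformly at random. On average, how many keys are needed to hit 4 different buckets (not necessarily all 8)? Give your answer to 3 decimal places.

5.076

With k distinct buckets already seen, the next new one arrives after an expected 8/(8-k) keys.
Sum over k = 0,...,3: E = 8/8 + 8/7 + 8/6 + 8/5 = 5.0762.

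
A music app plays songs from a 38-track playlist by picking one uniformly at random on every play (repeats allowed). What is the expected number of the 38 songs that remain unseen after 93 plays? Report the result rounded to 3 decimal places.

3.182

For each song, P(unseen after 93) = (37/38)^93 = 0.0837.
By linearity of expectation, E[unseen] = 38·(37/38)^93 = 3.1818.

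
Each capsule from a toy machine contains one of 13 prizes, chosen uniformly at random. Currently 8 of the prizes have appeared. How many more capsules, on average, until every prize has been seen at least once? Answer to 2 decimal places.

With k distinct prizes already seen, the next new one takes an expected 13/(13-k) capsules.
Sum over k = 8,...,12: E = 13/5 + 13/4 + 13/3 + 13/2 + 13/1 = 29.683.

29.68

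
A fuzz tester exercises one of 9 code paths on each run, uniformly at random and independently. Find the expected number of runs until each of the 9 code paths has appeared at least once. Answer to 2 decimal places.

25.46

Split into phases: going from k distinct to k+1 distinct takes on average 9/(9-k) runs.
E[T] = 9/9 + 9/8 + 9/7 + ... + 9/2 + 9/1 = 9·H_{9}.
H_{9} = 2.829, so E[T] = 25.461.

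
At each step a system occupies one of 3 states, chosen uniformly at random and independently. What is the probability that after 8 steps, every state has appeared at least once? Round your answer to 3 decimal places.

0.883

By inclusion–exclusion over which states are missing,
P(all seen) = Σ_{j=0}^{3} (-1)^j C(3,j)((3-j)/3)^8
= 1.0000 - 0.1171 + 0.0005 - 0.0000
= 0.8834.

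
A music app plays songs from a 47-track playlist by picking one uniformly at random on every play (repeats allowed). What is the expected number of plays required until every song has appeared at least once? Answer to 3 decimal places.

208.584

After k distinct songs have appeared, the next play gives a new one with probability (47-k)/47, so the expected wait for the (k+1)-th is 47/(47-k).
E[T] = 47/47 + 47/46 + 47/45 + ... + 47/2 + 47/1 = 47·H_{47}.
H_{47} = 4.4380, so E[T] = 208.5843.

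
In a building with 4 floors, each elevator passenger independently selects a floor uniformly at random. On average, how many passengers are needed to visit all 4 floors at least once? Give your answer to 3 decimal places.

After k distinct floors have appeared, the next passenger gives a new one with probability (4-k)/4, so the expected wait for the (k+1)-th is 4/(4-k).
E[T] = 4/4 + 4/3 + 4/2 + 4/1 = 4·H_{4}.
H_{4} = 2.0833, so E[T] = 8.3333.

8.333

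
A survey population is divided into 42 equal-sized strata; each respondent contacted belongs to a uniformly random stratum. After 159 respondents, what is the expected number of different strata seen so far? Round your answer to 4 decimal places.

For each stratum, P(seen in 159 respondents) = 1 - (41/42)^159 = 0.97832.
By linearity of expectation, E[distinct seen] = 42·(1 - (41/42)^159) = 41.08957.

41.0896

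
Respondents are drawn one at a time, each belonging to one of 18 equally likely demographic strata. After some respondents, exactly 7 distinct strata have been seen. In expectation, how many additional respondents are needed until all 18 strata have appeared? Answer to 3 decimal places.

54.358

From k distinct to k+1 distinct takes on average 18/(18-k) respondents.
Sum over k = 7,...,17: E = 18/11 + 18/10 + 18/9 + ... + 18/2 + 18/1 = 54.3578.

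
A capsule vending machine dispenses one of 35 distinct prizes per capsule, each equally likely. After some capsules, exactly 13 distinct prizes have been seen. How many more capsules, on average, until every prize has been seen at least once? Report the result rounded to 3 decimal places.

From k distinct to k+1 distinct takes on average 35/(35-k) capsules.
Sum over k = 13,...,34: E = 35/22 + 35/21 + 35/20 + ... + 35/2 + 35/1 = 129.1785.

129.178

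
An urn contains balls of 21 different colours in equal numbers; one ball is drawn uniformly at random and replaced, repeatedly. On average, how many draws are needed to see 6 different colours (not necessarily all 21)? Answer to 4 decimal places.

6.8697

With k distinct colours already seen, the next new one arrives after an expected 21/(21-k) draws.
Sum over k = 0,...,5: E = 21/21 + 21/20 + 21/19 + 21/18 + 21/17 + 21/16 = 6.86972.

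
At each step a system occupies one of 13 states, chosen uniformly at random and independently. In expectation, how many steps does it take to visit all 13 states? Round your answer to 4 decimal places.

The wait to go from k to k+1 distinct states is geometric with mean 13/(13-k).
E[T] = 13/13 + 13/12 + 13/11 + ... + 13/2 + 13/1 = 13·H_{13}.
H_{13} = 3.18013, so E[T] = 41.34174.

41.3417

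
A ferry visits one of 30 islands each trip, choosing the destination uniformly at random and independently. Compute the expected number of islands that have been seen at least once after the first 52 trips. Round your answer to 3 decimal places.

For each island, P(seen in 52 trips) = 1 - (29/30)^52 = 0.8285.
By linearity of expectation, E[distinct seen] = 30·(1 - (29/30)^52) = 24.8535.

24.854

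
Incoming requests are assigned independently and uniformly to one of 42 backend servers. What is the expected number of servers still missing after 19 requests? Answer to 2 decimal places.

26.57

For each server, P(unseen after 19) = (41/42)^19 = 0.633.
By linearity of expectation, E[unseen] = 42·(41/42)^19 = 26.571.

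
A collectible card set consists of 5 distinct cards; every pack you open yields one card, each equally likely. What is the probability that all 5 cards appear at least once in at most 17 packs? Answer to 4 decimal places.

Let A_i be the event that card i is missing after 17 packs. By inclusion–exclusion on the A_i,
P(all seen) = Σ_{j=0}^{5} (-1)^j C(5,j)((5-j)/5)^17
= 1.00000 - 0.11259 + 0.00169 - 0.00000 + 0.00000 - 0.00000
= 0.88910.

0.8891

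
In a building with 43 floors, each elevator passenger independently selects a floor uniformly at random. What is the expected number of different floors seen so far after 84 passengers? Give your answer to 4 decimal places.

For each floor, P(seen in 84 passengers) = 1 - (42/43)^84 = 0.86146.
By linearity of expectation, E[distinct seen] = 43·(1 - (42/43)^84) = 37.04258.

37.0426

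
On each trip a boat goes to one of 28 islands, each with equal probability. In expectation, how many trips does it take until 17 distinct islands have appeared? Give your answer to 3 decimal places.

25.404

With k distinct islands already seen, the next new one arrives after an expected 28/(28-k) trips.
Sum over k = 0,...,16: E = 28/28 + 28/27 + 28/26 + ... + 28/13 + 28/12 = 25.4042.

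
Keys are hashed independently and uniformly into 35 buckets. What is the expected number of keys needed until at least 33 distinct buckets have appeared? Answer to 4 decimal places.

92.6373

Going from k to k+1 distinct takes a geometric number of keys with mean 35/(35-k).
Sum over k = 0,...,32: E = 35/35 + 35/34 + 35/33 + ... + 35/4 + 35/3 = 92.63735.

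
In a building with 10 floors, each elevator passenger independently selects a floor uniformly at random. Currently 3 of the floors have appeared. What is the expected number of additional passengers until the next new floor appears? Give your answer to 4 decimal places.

1.4286

The number of passengers until the next new floor is geometric with success probability 7/10, so its mean is 10/7.
E = 10/7 = 1.42857.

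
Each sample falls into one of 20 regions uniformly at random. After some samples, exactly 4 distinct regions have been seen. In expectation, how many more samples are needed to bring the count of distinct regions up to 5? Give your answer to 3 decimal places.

1.250

With k distinct regions already seen, the next new one takes an expected 20/(20-k) samples.
Only the k = 4 term is needed: E = 20/16 = 1.2500.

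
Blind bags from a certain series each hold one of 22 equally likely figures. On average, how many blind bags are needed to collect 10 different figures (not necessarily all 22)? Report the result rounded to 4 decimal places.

12.9273

With k distinct figures already seen, the next new one arrives after an expected 22/(22-k) blind bags.
Sum over k = 0,...,9: E = 22/22 + 22/21 + 22/20 + ... + 22/14 + 22/13 = 12.92726.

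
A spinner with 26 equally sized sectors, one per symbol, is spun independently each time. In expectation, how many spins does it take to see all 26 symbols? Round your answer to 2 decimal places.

100.21

Split into phases: going from k distinct to k+1 distinct takes on average 26/(26-k) spins.
E[T] = 26/26 + 26/25 + 26/24 + ... + 26/2 + 26/1 = 26·H_{26}.
H_{26} = 3.854, so E[T] = 100.215.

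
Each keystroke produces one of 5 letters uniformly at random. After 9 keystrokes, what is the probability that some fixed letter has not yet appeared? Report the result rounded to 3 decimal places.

0.134

Each keystroke misses the fixed letter with probability (5-1)/5 = 4/5, independently.
P(still missing after 9) = (4/5)^9 = 0.1342.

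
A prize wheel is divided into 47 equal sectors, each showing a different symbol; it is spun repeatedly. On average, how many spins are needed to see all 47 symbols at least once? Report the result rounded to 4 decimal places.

208.5843

Split into phases: going from k distinct to k+1 distinct takes on average 47/(47-k) spins.
E[T] = 47/47 + 47/46 + 47/45 + ... + 47/2 + 47/1 = 47·H_{47}.
H_{47} = 4.43796, so E[T] = 208.58430.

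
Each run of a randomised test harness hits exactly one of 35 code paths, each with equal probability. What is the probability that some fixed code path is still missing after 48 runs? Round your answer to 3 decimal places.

0.249

On each run the fixed code path fails to appear with probability 34/35.
P(still missing after 48) = (34/35)^48 = 0.2487.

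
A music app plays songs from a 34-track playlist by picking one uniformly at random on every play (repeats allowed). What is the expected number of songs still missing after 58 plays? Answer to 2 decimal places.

For each song, P(unseen after 58) = (33/34)^58 = 0.177.
By linearity of expectation, E[unseen] = 34·(33/34)^58 = 6.019.

6.02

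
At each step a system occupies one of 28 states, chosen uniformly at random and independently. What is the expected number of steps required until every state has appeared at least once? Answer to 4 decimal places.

Split into phases: going from k distinct to k+1 distinct takes on average 28/(28-k) steps.
E[T] = 28/28 + 28/27 + 28/26 + ... + 28/2 + 28/1 = 28·H_{28}.
H_{28} = 3.92717, so E[T] = 109.96079.

109.9608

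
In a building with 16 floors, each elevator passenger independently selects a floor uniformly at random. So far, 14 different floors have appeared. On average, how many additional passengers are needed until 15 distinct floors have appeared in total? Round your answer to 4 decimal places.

With k distinct floors already seen, the next new one takes an expected 16/(16-k) passengers.
Only the k = 14 term is needed: E = 16/2 = 8.00000.

8.0000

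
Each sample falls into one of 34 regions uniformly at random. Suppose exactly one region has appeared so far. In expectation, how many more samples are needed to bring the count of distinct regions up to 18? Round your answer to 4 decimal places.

The wait to go from k to k+1 distinct regions is geometric with mean 34/(34-k).
Sum over k = 1,...,17: E = 34/33 + 34/32 + 34/31 + ... + 34/18 + 34/17 = 24.07435.

24.0744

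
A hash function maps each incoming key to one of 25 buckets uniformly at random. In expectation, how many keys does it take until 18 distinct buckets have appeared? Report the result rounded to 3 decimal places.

30.578

With k distinct buckets already seen, the next new one arrives after an expected 25/(25-k) keys.
Sum over k = 0,...,17: E = 25/25 + 25/24 + 25/23 + ... + 25/9 + 25/8 = 30.5775.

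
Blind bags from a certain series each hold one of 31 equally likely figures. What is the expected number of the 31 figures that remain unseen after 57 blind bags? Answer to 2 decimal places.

4.78

For each figure, P(unseen after 57) = (30/31)^57 = 0.154.
By linearity of expectation, E[unseen] = 31·(30/31)^57 = 4.783.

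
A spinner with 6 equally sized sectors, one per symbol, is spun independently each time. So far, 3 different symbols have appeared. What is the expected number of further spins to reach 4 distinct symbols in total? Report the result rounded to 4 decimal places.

With k distinct symbols already seen, the next new one takes an expected 6/(6-k) spins.
Only the k = 3 term is needed: E = 6/3 = 2.00000.

2.0000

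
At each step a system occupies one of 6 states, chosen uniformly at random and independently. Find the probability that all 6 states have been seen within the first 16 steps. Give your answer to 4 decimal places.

By inclusion–exclusion over which states are missing,
P(all seen) = Σ_{j=0}^{6} (-1)^j C(6,j)((6-j)/6)^16
= 1.00000 - 0.32453 + 0.02284 - 0.00031 + 0.00000 - 0.00000 + 0.00000
= 0.69800.

0.6980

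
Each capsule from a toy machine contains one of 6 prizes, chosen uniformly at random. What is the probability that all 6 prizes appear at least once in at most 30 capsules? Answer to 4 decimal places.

By inclusion–exclusion over which prizes are missing,
P(all seen) = Σ_{j=0}^{6} (-1)^j C(6,j)((6-j)/6)^30
= 1.00000 - 0.02528 + 0.00008 - 0.00000 + 0.00000 - 0.00000 + 0.00000
= 0.97480.

0.9748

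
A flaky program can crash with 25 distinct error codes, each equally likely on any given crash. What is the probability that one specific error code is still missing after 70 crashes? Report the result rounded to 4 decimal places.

Each crash misses the fixed error code with probability (25-1)/25 = 24/25, independently.
P(still missing after 70) = (24/25)^70 = 0.05741.

0.0574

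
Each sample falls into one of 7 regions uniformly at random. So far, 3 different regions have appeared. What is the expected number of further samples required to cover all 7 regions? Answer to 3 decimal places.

14.583

From k distinct to k+1 distinct takes on average 7/(7-k) samples.
Sum over k = 3,...,6: E = 7/4 + 7/3 + 7/2 + 7/1 = 14.5833.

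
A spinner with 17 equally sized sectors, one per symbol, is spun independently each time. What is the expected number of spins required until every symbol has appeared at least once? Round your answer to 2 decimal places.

58.47

Split into phases: going from k distinct to k+1 distinct takes on average 17/(17-k) spins.
E[T] = 17/17 + 17/16 + 17/15 + ... + 17/2 + 17/1 = 17·H_{17}.
H_{17} = 3.440, so E[T] = 58.472.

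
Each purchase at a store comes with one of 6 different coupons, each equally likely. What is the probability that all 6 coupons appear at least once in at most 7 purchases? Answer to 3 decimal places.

Let A_i be the event that coupon i is missing after 7 purchases. By inclusion–exclusion on the A_i,
P(all seen) = Σ_{j=0}^{6} (-1)^j C(6,j)((6-j)/6)^7
= 1.0000 - 1.6745 + 0.8779 - 0.1563 + 0.0069 - 0.0000 + 0.0000
= 0.0540.

0.054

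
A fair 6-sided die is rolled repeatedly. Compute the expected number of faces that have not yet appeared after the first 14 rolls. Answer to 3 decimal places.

0.467

For each face, P(unseen after 14) = (5/6)^14 = 0.0779.
By linearity of expectation, E[unseen] = 6·(5/6)^14 = 0.4673.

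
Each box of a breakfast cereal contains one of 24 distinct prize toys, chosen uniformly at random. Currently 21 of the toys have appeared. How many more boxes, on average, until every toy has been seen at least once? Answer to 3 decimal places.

With k distinct toys already seen, the next new one takes an expected 24/(24-k) boxes.
Sum over k = 21,...,23: E = 24/3 + 24/2 + 24/1 = 44.0000.

44.000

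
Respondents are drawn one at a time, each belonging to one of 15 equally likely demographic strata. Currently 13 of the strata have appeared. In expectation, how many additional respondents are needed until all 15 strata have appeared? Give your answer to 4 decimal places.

From k distinct to k+1 distinct takes on average 15/(15-k) respondents.
Sum over k = 13,...,14: E = 15/2 + 15/1 = 22.50000.

22.5000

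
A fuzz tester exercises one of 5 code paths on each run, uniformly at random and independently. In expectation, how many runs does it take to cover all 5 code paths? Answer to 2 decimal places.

11.42

Split into phases: going from k distinct to k+1 distinct takes on average 5/(5-k) runs.
E[T] = 5/5 + 5/4 + 5/3 + 5/2 + 5/1 = 5·H_{5}.
H_{5} = 2.283, so E[T] = 11.417.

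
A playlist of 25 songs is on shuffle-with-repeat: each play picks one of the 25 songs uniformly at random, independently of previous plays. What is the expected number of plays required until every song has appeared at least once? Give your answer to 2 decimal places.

95.40

After k distinct songs have appeared, the next play gives a new one with probability (25-k)/25, so the expected wait for the (k+1)-th is 25/(25-k).
E[T] = 25/25 + 25/24 + 25/23 + ... + 25/2 + 25/1 = 25·H_{25}.
H_{25} = 3.816, so E[T] = 95.399.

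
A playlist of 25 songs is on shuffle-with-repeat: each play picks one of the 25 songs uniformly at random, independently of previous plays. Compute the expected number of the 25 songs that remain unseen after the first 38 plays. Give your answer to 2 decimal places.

For each song, P(unseen after 38) = (24/25)^38 = 0.212.
By linearity of expectation, E[unseen] = 25·(24/25)^38 = 5.300.

5.30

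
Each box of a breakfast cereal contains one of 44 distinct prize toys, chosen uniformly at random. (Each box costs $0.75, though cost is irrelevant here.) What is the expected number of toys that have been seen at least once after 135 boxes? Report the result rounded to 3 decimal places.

For each toy, P(seen in 135 boxes) = 1 - (43/44)^135 = 0.9551.
By linearity of expectation, E[distinct seen] = 44·(1 - (43/44)^135) = 42.0249.

42.025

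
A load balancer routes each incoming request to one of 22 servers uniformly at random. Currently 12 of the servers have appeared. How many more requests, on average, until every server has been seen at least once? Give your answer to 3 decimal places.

64.437

With k distinct servers already seen, the next new one takes an expected 22/(22-k) requests.
Sum over k = 12,...,21: E = 22/10 + 22/9 + 22/8 + ... + 22/2 + 22/1 = 64.4373.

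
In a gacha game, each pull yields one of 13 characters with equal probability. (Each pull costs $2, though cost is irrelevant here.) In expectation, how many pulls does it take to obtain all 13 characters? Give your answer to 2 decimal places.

41.34

Split into phases: going from k distinct to k+1 distinct takes on average 13/(13-k) pulls.
E[T] = 13/13 + 13/12 + 13/11 + ... + 13/2 + 13/1 = 13·H_{13}.
H_{13} = 3.180, so E[T] = 41.342.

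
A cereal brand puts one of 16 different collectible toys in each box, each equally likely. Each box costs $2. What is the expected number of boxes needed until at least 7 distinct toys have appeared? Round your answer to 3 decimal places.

Going from k to k+1 distinct takes a geometric number of boxes with mean 16/(16-k).
Sum over k = 0,...,6: E = 16/16 + 16/15 + 16/14 + ... + 16/11 + 16/10 = 8.8282.

8.828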